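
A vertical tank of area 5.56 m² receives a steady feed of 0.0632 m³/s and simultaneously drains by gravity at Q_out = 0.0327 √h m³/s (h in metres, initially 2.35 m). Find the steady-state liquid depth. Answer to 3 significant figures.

3.74 m

Mass balance (ρ constant): A dh/dt = Q_in − 0.0327 √h. At steady state dh/dt = 0:
Q_in = 0.0327 √h_ss ⇒ √h_ss = 0.0632/0.0327 = 1.9327.
h_ss = 1.9327² = 3.7354 m. (Since h₀ = 2.35 m < h_ss, the level will rise toward this value.)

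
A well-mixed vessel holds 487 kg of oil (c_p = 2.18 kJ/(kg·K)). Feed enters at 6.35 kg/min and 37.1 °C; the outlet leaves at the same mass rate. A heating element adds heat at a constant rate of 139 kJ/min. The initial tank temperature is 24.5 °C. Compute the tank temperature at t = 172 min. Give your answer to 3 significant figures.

44.7 °C

First-law balance (no shaft work): M c_p dT/dt = ṁ c_p (T_in − T) + 139.
Rearrange: dT/dt = (T_ss − T)/τ with τ = M/ṁ = 76.693 min and T_ss = T_in + Q̇/(ṁ c_p) = 47.141 °C.
This is linear first-order; T(t) = T_ss + (T₀ − T_ss) e^(−t/τ).
T(172) = 47.141 + (-22.641)·e^(−172/76.693) = 47.141 + (-22.641)·0.10617 = 44.737 °C.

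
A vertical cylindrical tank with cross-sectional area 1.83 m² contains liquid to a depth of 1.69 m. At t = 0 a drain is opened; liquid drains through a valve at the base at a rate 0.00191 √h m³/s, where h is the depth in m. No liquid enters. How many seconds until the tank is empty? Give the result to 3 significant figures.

With no inflow, A dh/dt = −0.00191 √h.
∫ h^(−1/2) dh = −(0.00191/A) ∫ dt, giving 2√h = 2√h₀ − (0.00191/A) t.
Set h = 0: 2√h₀ = (0.00191/A) t_empty ⇒ t_empty = 2A√h₀/0.00191.
t_empty = 2·1.83·√1.69/0.00191 = 3.6600·1.3000/0.00191 = 2491.1 s.

2490 s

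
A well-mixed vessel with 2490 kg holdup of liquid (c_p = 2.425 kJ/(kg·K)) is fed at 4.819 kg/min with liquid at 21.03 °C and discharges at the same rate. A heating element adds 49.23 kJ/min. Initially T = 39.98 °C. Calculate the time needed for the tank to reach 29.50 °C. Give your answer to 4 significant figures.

641.6 min

M c_p dT/dt = ṁ c_p (T_in − T) + Q̇.
τ = M/ṁ = 516.705 min; T_ss = T_in + Q̇/(ṁ c_p) = 25.2427 °C.
T(t) = T_ss + (T₀ − T_ss) e^(−t/τ). Set T = 29.50:
e^(−t/τ) = (29.50 − 25.2427)/(39.98 − 25.2427) = 0.288879
t = −516.705 · ln(0.288879) = 641.617 min.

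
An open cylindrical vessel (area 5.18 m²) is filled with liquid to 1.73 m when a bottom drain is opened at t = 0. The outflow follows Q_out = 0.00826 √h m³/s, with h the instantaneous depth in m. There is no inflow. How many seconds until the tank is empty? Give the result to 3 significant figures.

1650 s

With no inflow, A dh/dt = −0.00826 √h.
Separate and integrate: 2(√h − √h₀) = −(0.00826/A) t.
Tank is empty when √h = 0: t_empty = 2A√h₀/0.00826.
t_empty = 2·5.18·√1.73/0.00826 = 10.360·1.3153/0.00826 = 1649.7 s.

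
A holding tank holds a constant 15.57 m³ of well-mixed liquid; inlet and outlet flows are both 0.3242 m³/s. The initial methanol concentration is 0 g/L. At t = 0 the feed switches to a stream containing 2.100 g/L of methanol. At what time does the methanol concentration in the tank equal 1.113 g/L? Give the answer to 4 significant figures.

36.26 s

Species balance: V dC/dt = Q(C_in − C) ⇒ τ = V/Q = 48.0259 s.
C(t) = C_in + (C₀ − C_in) e^(−t/τ). Set C = 1.113 and solve for t:
e^(−t/τ) = (C − C_in)/(C₀ − C_in) = (1.113 − 2.100)/(0 − 2.100) = 0.470000
t = −τ ln(…) = 48.0259 × 0.755023 = 36.2606 s.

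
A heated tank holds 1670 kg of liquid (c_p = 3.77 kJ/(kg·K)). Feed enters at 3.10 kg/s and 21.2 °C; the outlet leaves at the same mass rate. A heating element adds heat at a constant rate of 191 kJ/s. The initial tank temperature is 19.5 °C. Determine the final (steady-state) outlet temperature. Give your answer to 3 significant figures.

M c_p dT/dt = ṁ c_p (T_in − T) + Q̇.
At steady state dT/dt = 0 ⇒ T_ss = T_in + Q̇/(ṁ c_p) = 21.2 + 191/(3.10·3.77) = 37.543 °C.

37.5 °C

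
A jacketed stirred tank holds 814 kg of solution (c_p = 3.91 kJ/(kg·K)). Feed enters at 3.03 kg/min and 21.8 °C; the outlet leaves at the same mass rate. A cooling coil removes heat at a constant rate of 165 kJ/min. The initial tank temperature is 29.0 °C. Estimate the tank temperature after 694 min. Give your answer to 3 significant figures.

First-law balance (no shaft work): M c_p dT/dt = ṁ c_p (T_in − T) − 165.
Rearrange: dT/dt = (T_ss − T)/τ with τ = M/ṁ = 268.65 min and T_ss = T_in − Q̇/(ṁ c_p) = 7.8728 °C.
Solution: T(t) = T_ss + (T₀ − T_ss) e^(−t/τ).
T(694) = 7.8728 + (21.127)·e^(−694/268.65) = 7.8728 + (21.127)·0.075523 = 9.4684 °C.

9.47 °C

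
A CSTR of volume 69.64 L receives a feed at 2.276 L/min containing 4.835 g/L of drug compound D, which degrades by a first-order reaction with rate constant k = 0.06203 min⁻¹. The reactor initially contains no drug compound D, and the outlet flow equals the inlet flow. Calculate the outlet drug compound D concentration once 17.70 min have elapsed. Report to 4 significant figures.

1.356 g/L

Accumulation = in − out − consumed: V dC/dt = Q C_in − Q C − k V C.
dC/dt = (Q/V) C_in − (Q/V + k) C; effective rate a = Q/V + k = 0.0326824 + 0.06203 = 0.0947124 min⁻¹.
C_ss = Q C_in/(Q + kV) = 1.66841 g/L; C(t) = C_ss + (C₀ − C_ss) e^(−a t).
C(17.70) = 1.66841 + (-1.66841)·e^(−0.0947124·17.70) = 1.66841 + (-1.66841)·0.187044 = 1.35634 g/L.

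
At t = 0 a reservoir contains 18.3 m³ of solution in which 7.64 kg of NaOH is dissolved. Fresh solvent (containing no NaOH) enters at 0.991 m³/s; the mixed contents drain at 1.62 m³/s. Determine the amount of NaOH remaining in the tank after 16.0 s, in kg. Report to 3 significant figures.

0.977 kg

Let m(t) be the amount of NaOH. Volume: V(t) = V₀ + (Q_in − Q_out) t = 18.3 − 0.62900 t; V(16.0) = 8.2360 m³.
Species balance (pure solvent in): dm/dt = −Q_out · m/V(t).
dm/m = −Q_out dt/(V₀ − 0.62900 t); integrating gives ln(m/m₀) = −(Q_out/(Q_in−Q_out)) ln(V/V₀).
m = m₀ (V₀/V)^(Q_out/(Q_in−Q_out)) = 7.64 × (18.3/8.2360)^(-2.5755) = 0.97740 kg.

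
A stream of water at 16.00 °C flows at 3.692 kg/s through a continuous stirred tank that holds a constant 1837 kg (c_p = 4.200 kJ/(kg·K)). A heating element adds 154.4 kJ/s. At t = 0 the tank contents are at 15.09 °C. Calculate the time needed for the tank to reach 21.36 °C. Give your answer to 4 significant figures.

428.1 s

M c_p dT/dt = ṁ c_p (T_in − T) + Q̇.
τ = M/ṁ = 497.562 s; T_ss = T_in + Q̇/(ṁ c_p) = 25.9572 °C.
T(t) = T_ss + (T₀ − T_ss) e^(−t/τ). Set T = 21.36:
e^(−t/τ) = (21.36 − 25.9572)/(15.09 − 25.9572) = 0.423033
t = −497.562 · ln(0.423033) = 428.055 s.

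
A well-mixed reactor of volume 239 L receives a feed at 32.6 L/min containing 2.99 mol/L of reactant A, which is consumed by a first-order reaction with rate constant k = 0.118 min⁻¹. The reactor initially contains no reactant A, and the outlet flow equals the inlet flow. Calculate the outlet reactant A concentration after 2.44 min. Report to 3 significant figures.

Accumulation = in − out − consumed: V dC/dt = Q C_in − Q C − k V C.
This is linear with rate a = Q/V + k = 0.25440 min⁻¹.
C_ss = Q C_in/(Q + kV) = 1.6031 mol/L; C(t) = C_ss + (C₀ − C_ss) e^(−a t).
C(2.44) = 1.6031 + (-1.6031)·e^(−0.25440·2.44) = 1.6031 + (-1.6031)·0.53755 = 0.74138 mol/L.

0.741 mol/L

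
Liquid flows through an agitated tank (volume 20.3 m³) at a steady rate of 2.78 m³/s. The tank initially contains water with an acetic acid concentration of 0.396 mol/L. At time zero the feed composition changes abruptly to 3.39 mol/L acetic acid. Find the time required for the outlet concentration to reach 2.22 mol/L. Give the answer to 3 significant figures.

Accumulation = in − out for the solute gives V dC/dt = Q(C_in − C), so τ = V/Q = 7.3022 s.
C(t) = C_in + (C₀ − C_in) e^(−t/τ). Set C = 2.22 and solve for t:
e^(−t/τ) = (C − C_in)/(C₀ − C_in) = (2.22 − 3.39)/(0.396 − 3.39) = 0.39078
t = −τ ln(…) = 7.3022 × 0.93961 = 6.8612 s.

6.86 s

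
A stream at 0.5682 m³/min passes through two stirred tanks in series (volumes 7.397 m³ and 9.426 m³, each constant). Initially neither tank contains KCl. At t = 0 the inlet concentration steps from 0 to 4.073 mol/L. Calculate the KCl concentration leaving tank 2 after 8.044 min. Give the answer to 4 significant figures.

Each tank obeys Vᵢ dCᵢ/dt = Q(Cᵢ₋₁ − Cᵢ), so τᵢ = Vᵢ/Q.
τ₁ = 7.397/0.5682 = 13.0183 min; τ₂ = 9.426/0.5682 = 16.5892 min.
Solving the cascade with C₁(0)=C₂(0)=0 gives C₂(t) = C_in[1 − (τ₁ e^(−t/τ₁) − τ₂ e^(−t/τ₂))/(τ₁ − τ₂)].
At t = 8.044: e^(−t/τ₁) = 0.539076, e^(−t/τ₂) = 0.615763.
C₂ = 4.073·[1 − (13.0183·0.539076 − 16.5892·0.615763)/(-3.57093)] = 4.073·0.104662 = 0.426290 mol/L.

0.4263 mol/L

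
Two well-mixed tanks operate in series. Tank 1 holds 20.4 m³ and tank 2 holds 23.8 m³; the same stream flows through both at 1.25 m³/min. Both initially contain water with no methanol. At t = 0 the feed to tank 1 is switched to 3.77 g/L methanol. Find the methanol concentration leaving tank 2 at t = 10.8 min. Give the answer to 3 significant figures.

0.475 g/L

Species balance on tank i: dCᵢ/dt = (Cᵢ₋₁ − Cᵢ)/τᵢ with τᵢ = Vᵢ/Q.
τ₁ = 20.4/1.25 = 16.320 min; τ₂ = 23.8/1.25 = 19.040 min.
Tank 1: C₁ = C_in(1 − e^(−t/τ₁)). Tank 2 (τ₁ ≠ τ₂): C₂ = C_in[1 − (τ₁ e^(−t/τ₁) − τ₂ e^(−t/τ₂))/(τ₁ − τ₂)].
At t = 10.8: e^(−t/τ₁) = 0.51594, e^(−t/τ₂) = 0.56710.
C₂ = 3.77·[1 − (16.320·0.51594 − 19.040·0.56710)/(-2.7200)] = 3.77·0.12597 = 0.47490 g/L.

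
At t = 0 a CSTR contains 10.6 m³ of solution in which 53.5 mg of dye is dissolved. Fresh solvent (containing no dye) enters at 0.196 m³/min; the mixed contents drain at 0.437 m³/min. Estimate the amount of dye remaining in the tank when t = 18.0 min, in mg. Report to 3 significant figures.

20.6 mg

Let m(t) be the amount of dye. Volume: V(t) = V₀ + (Q_in − Q_out) t = 10.6 − 0.24100 t; V(18.0) = 6.2620 m³.
Species balance (pure solvent in): dm/dt = −Q_out · m/V(t).
Separate: dm/m = −Q_out dt/V(t) ⇒ ln(m/m₀) = −(Q_out/(Q_in−Q_out)) ln(V/V₀).
m = m₀ (V₀/V)^(Q_out/(Q_in−Q_out)) = 53.5 × (10.6/6.2620)^(-1.8133) = 20.599 mg.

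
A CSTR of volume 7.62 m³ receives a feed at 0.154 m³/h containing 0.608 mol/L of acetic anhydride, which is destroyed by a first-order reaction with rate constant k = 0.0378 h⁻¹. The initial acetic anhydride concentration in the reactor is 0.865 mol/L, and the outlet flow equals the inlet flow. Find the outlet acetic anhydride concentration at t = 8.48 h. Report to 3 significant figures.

Species balance: V dC/dt = Q C_in − Q C − k V C.
dC/dt = (Q/V) C_in − (Q/V + k) C; effective rate a = Q/V + k = 0.020210 + 0.0378 = 0.058010 h⁻¹.
C_ss = Q C_in/(Q + kV) = 0.21182 mol/L; C(t) = C_ss + (C₀ − C_ss) e^(−a t).
C(8.48) = 0.21182 + (0.65318)·e^(−0.058010·8.48) = 0.21182 + (0.65318)·0.61145 = 0.61121 mol/L.

0.611 mol/L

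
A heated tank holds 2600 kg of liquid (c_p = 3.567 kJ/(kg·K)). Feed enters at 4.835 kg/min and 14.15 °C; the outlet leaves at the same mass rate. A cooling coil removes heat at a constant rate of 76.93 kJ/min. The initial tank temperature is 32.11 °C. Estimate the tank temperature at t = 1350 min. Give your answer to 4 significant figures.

11.51 °C

M c_p dT/dt = ṁ c_p (T_in − T) − Q̇.
τ = M/ṁ = 537.746 min; T_ss = T_in − Q̇/(ṁ c_p) = 14.15 − 76.93/(4.835·3.567) = 9.68937 °C.
Solution: T(t) = T_ss + (T₀ − T_ss) e^(−t/τ).
T(1350) = 9.68937 + (22.4206)·e^(−1350/537.746) = 9.68937 + (22.4206)·0.0812292 = 11.5106 °C.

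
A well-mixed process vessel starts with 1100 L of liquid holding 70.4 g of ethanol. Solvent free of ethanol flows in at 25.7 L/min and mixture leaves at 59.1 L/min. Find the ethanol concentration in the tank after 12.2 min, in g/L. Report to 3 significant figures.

0.0448 g/L

Let m(t) be the amount of ethanol. Volume: V(t) = V₀ + (Q_in − Q_out) t = 1100 − 33.400 t; V(12.2) = 692.52 L.
No ethanol enters, so dm/dt = −Q_out · (m/V).
dm/m = −Q_out dt/(V₀ − 33.400 t); integrating gives ln(m/m₀) = −(Q_out/(Q_in−Q_out)) ln(V/V₀).
m = m₀ (V₀/V)^(Q_out/(Q_in−Q_out)) = 70.4 × (1100/692.52)^(-1.7695) = 31.044 g.
C = m/V = 31.044/692.52 = 0.044828 g/L.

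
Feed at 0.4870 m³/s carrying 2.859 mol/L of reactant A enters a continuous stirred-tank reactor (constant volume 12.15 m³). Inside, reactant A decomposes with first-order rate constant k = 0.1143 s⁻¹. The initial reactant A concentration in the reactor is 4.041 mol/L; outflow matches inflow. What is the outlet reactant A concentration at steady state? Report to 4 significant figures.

0.7423 mol/L

Accumulation = in − out − consumed: V dC/dt = Q C_in − Q C − k V C.
Steady state (dC/dt = 0): C_ss = Q C_in/(Q + kV) = C_in/(1 + kV/Q).
C_ss = 0.4870·2.859/(0.4870 + 0.1143·12.15) = 1.39233/1.87575 = 0.742283 mol/L.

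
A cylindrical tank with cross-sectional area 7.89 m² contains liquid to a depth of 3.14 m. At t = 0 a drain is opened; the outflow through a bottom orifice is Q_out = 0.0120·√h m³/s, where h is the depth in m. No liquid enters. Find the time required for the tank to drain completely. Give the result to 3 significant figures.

Unsteady balance on liquid volume: A dh/dt = −0.0120 √h.
∫ h^(−1/2) dh = −(0.0120/A) ∫ dt, giving 2√h = 2√h₀ − (0.0120/A) t.
Set h = 0: 2√h₀ = (0.0120/A) t_empty ⇒ t_empty = 2A√h₀/0.0120.
t_empty = 2·7.89·√3.14/0.0120 = 15.780·1.7720/0.0120 = 2330.2 s.

2330 s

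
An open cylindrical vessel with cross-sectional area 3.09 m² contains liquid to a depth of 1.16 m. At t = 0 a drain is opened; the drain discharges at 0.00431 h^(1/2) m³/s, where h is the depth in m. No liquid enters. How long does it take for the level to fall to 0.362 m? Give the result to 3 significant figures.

682 s

With no inflow, A dh/dt = −0.00431 √h.
Separate and integrate: 2(√h − √h₀) = −(0.00431/A) t.
t = 2A(√h₀ − √h)/0.00431 = 2·3.09·(√1.16 − √0.362)/0.00431
  = 6.1800 × (1.0770 − 0.60166) / 0.00431 = 681.62 s.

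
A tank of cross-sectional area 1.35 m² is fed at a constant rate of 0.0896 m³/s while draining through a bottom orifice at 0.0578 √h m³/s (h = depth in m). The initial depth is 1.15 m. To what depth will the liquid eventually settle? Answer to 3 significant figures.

A dh/dt = Q_in − 0.0578 √h. Steady state requires inflow = outflow:
Q_in = 0.0578 √h_ss ⇒ √h_ss = 0.0896/0.0578 = 1.5502.
h_ss = 1.5502² = 2.4030 m. (Since h₀ = 1.15 m < h_ss, the level will rise toward this value.)

2.40 m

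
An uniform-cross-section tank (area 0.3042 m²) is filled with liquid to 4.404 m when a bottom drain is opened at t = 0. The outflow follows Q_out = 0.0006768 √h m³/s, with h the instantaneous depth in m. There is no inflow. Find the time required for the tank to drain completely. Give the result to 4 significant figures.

1886 s

A dh/dt = −Q_out = −0.0006768 √h.
Separate and integrate: 2(√h − √h₀) = −(0.0006768/A) t.
Tank is empty when √h = 0: t_empty = 2A√h₀/0.0006768.
t_empty = 2·0.3042·√4.404/0.0006768 = 0.608400·2.09857/0.0006768 = 1886.48 s.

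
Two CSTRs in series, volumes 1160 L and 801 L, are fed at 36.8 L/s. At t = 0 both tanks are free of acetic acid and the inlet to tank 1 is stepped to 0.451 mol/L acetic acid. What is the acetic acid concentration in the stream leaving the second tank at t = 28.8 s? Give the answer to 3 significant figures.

0.135 mol/L

Species balance on tank i: dCᵢ/dt = (Cᵢ₋₁ − Cᵢ)/τᵢ with τᵢ = Vᵢ/Q.
τ₁ = 1160/36.8 = 31.522 s; τ₂ = 801/36.8 = 21.766 s.
Solving the cascade with C₁(0)=C₂(0)=0 gives C₂(t) = C_in[1 − (τ₁ e^(−t/τ₁) − τ₂ e^(−t/τ₂))/(τ₁ − τ₂)].
At t = 28.8: e^(−t/τ₁) = 0.40106, e^(−t/τ₂) = 0.26630.
C₂ = 0.451·[1 − (31.522·0.40106 − 21.766·0.26630)/(9.7554)] = 0.451·0.29827 = 0.13452 mol/L.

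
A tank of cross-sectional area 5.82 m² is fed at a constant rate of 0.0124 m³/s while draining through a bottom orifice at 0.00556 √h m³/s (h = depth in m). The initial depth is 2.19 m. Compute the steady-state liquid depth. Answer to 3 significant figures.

A dh/dt = Q_in − 0.00556 √h. Steady state requires inflow = outflow:
Q_in = 0.00556 √h_ss ⇒ √h_ss = 0.0124/0.00556 = 2.2302.
h_ss = 2.2302² = 4.9739 m. (Since h₀ = 2.19 m < h_ss, the level will rise toward this value.)

4.97 m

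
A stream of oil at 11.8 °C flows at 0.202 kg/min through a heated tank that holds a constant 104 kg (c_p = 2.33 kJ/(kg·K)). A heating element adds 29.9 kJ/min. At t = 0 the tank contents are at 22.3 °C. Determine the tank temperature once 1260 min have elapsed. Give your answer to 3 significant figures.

M c_p dT/dt = ṁ c_p (T_in − T) + Q̇.
τ = M/ṁ = 514.85 min; T_ss = T_in + Q̇/(ṁ c_p) = 11.8 + 29.9/(0.202·2.33) = 75.328 °C.
This is linear first-order; T(t) = T_ss + (T₀ − T_ss) e^(−t/τ).
T(1260) = 75.328 + (-53.028)·e^(−1260/514.85) = 75.328 + (-53.028)·0.086526 = 70.740 °C.

70.7 °C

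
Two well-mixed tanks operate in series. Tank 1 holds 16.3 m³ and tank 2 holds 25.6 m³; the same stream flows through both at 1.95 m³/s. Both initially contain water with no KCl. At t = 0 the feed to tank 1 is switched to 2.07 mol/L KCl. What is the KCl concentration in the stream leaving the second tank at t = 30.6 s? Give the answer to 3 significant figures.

Species balance on tank i: dCᵢ/dt = (Cᵢ₋₁ − Cᵢ)/τᵢ with τᵢ = Vᵢ/Q.
τ₁ = 16.3/1.95 = 8.3590 s; τ₂ = 25.6/1.95 = 13.128 s.
Tank 1: C₁ = C_in(1 − e^(−t/τ₁)). Tank 2 (τ₁ ≠ τ₂): C₂ = C_in[1 − (τ₁ e^(−t/τ₁) − τ₂ e^(−t/τ₂))/(τ₁ − τ₂)].
At t = 30.6: e^(−t/τ₁) = 0.025714, e^(−t/τ₂) = 0.097212.
C₂ = 2.07·[1 − (8.3590·0.025714 − 13.128·0.097212)/(-4.7692)] = 2.07·0.77747 = 1.6094 mol/L.

1.61 mol/L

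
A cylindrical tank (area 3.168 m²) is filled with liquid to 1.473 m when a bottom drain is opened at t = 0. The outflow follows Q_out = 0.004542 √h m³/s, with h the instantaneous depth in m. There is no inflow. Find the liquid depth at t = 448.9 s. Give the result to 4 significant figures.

A dh/dt = −Q_out = −0.004542 √h.
This is separable: 2 d(√h)/dt = −0.004542/A, so √h = √h₀ − (0.004542/(2A)) t.
√h = √1.473 − 0.004542·448.9/(2·3.168) = 1.21367 − 0.321797 = 0.891875.
h = 0.891875² = 0.795442 m.

0.7954 m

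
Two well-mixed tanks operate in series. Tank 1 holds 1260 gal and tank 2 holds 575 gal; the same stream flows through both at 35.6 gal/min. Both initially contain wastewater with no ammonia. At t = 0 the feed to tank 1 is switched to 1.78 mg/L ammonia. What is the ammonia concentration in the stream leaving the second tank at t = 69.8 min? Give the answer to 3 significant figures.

Species balance on tank i: dCᵢ/dt = (Cᵢ₋₁ − Cᵢ)/τᵢ with τᵢ = Vᵢ/Q.
τ₁ = 1260/35.6 = 35.393 min; τ₂ = 575/35.6 = 16.152 min.
Tank 1: C₁ = C_in(1 − e^(−t/τ₁)). Tank 2 (τ₁ ≠ τ₂): C₂ = C_in[1 − (τ₁ e^(−t/τ₁) − τ₂ e^(−t/τ₂))/(τ₁ − τ₂)].
At t = 69.8: e^(−t/τ₁) = 0.13916, e^(−t/τ₂) = 0.013280.
C₂ = 1.78·[1 − (35.393·0.13916 − 16.152·0.013280)/(19.242)] = 1.78·0.75517 = 1.3442 mg/L.

1.34 mg/L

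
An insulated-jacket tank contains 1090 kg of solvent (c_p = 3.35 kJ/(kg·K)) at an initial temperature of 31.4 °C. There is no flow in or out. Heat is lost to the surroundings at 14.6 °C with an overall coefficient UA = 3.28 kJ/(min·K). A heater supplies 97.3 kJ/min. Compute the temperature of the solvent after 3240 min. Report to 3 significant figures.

43.6 °C

Lumped-capacitance energy balance: M c_p dT/dt = UA(T_amb − T) + Q̇.
dT/dt = (T_ss − T)/τ with T_ss = T_amb + Q̇/UA = 14.6 + 97.3/3.28 = 44.265 °C, τ = M c_p/UA = 1090·3.35/3.28 = 1113.3 min.
Integrating: T(t) = T_ss + (T₀ − T_ss) e^(−t/τ).
T(3240) = 44.265 + (-12.865)·0.054456 = 43.564 °C.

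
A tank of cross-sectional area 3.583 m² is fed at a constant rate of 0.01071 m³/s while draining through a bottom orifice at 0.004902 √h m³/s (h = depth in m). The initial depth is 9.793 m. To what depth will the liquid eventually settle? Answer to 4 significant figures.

4.773 m

Mass balance (ρ constant): A dh/dt = Q_in − 0.004902 √h. At steady state dh/dt = 0:
Q_in = 0.004902 √h_ss ⇒ √h_ss = 0.01071/0.004902 = 2.18482.
h_ss = 2.18482² = 4.77345 m. (Since h₀ = 9.793 m > h_ss, the level will fall toward this value.)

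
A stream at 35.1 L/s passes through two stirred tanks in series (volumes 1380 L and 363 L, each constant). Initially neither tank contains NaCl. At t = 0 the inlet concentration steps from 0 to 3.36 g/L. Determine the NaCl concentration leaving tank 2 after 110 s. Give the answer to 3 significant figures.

Time constants: τᵢ = Vᵢ/Q for each well-mixed tank.
τ₁ = 1380/35.1 = 39.316 s; τ₂ = 363/35.1 = 10.342 s.
Tank 1: C₁ = C_in(1 − e^(−t/τ₁)). Tank 2 (τ₁ ≠ τ₂): C₂ = C_in[1 − (τ₁ e^(−t/τ₁) − τ₂ e^(−t/τ₂))/(τ₁ − τ₂)].
At t = 110: e^(−t/τ₁) = 0.060942, e^(−t/τ₂) = 2.4026e-05.
C₂ = 3.36·[1 − (39.316·0.060942 − 10.342·2.4026e-05)/(28.974)] = 3.36·0.91731 = 3.0822 g/L.

3.08 g/L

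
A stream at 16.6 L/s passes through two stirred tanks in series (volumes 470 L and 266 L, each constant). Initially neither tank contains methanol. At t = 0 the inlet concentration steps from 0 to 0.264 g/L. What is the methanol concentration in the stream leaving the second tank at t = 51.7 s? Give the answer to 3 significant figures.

Each tank obeys Vᵢ dCᵢ/dt = Q(Cᵢ₋₁ − Cᵢ), so τᵢ = Vᵢ/Q.
τ₁ = 470/16.6 = 28.313 s; τ₂ = 266/16.6 = 16.024 s.
Solving the cascade with C₁(0)=C₂(0)=0 gives C₂(t) = C_in[1 − (τ₁ e^(−t/τ₁) − τ₂ e^(−t/τ₂))/(τ₁ − τ₂)].
At t = 51.7: e^(−t/τ₁) = 0.16106, e^(−t/τ₂) = 0.039701.
C₂ = 0.264·[1 − (28.313·0.16106 − 16.024·0.039701)/(12.289)] = 0.264·0.68070 = 0.17971 g/L.

0.180 g/L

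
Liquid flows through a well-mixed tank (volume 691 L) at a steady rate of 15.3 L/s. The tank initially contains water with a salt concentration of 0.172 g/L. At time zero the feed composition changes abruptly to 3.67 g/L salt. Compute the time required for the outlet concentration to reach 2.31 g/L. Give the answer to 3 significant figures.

Species balance: V dC/dt = Q(C_in − C) ⇒ τ = V/Q = 45.163 s.
C(t) = C_in + (C₀ − C_in) e^(−t/τ). Set C = 2.31 and solve for t:
e^(−t/τ) = (C − C_in)/(C₀ − C_in) = (2.31 − 3.67)/(0.172 − 3.67) = 0.38879
t = −τ ln(…) = 45.163 × 0.94471 = 42.666 s.

42.7 s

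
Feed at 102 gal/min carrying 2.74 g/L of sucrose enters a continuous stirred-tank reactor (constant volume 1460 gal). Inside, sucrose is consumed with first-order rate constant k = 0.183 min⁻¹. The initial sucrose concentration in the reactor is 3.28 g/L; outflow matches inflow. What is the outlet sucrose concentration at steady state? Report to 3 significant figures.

0.757 g/L

Species balance: V dC/dt = Q C_in − Q C − k V C.
At steady state: 0 = Q C_in − (Q + kV) C_ss, so C_ss = Q C_in/(Q + kV).
C_ss = 102·2.74/(102 + 0.183·1460) = 279.48/369.18 = 0.75703 g/L.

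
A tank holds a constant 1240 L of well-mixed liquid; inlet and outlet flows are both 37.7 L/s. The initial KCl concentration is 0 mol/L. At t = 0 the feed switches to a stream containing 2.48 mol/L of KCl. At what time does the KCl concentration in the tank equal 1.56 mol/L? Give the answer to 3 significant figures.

Accumulation = in − out for the solute gives V dC/dt = Q(C_in − C), so τ = V/Q = 32.891 s.
C(t) = C_in + (C₀ − C_in) e^(−t/τ). Set C = 1.56 and solve for t:
e^(−t/τ) = (C − C_in)/(C₀ − C_in) = (1.56 − 2.48)/(0 − 2.48) = 0.37097
t = −τ ln(…) = 32.891 × 0.99164 = 32.616 s.

32.6 s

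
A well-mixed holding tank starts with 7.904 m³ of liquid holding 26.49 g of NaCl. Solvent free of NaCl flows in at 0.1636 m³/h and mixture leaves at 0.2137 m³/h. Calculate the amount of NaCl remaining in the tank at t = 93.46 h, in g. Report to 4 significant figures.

Let m(t) be the amount of NaCl. Volume: V(t) = V₀ + (Q_in − Q_out) t = 7.904 − 0.0501000 t; V(93.46) = 3.22165 m³.
Species balance (pure solvent in): dm/dt = −Q_out · m/V(t).
dm/m = −Q_out dt/(V₀ − 0.0501000 t); integrating gives ln(m/m₀) = −(Q_out/(Q_in−Q_out)) ln(V/V₀).
m = m₀ (V₀/V)^(Q_out/(Q_in−Q_out)) = 26.49 × (7.904/3.22165)^(-4.26547) = 0.576154 g.

0.5762 g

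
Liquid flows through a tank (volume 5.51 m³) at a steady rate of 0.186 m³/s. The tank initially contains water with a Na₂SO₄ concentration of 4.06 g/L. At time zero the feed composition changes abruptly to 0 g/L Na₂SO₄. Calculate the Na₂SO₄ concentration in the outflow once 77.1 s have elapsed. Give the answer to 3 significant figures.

0.301 g/L

Accumulation = in − out for the solute gives V dC/dt = Q(C_in − C).
Time constant τ = V/Q = 5.51/0.186 = 29.624 s.
C approaches C_in exponentially: C(t) = C_in + (C₀ − C_in) e^(−t/τ).
C(77.1) = 0 + (4.06 − 0)·e^(−77.1/29.624) = 0 + (4.0600)·0.074077 = 0.30075 g/L.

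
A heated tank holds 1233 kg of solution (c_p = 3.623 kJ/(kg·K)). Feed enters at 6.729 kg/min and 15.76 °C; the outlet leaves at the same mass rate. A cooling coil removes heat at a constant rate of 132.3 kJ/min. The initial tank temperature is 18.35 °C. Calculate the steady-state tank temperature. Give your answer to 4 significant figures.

Energy balance: M c_p dT/dt = ṁ c_p (T_in − T) − 132.3.
At steady state dT/dt = 0 ⇒ T_ss = T_in − Q̇/(ṁ c_p) = 15.76 − 132.3/(6.729·3.623) = 10.3332 °C.

10.33 °C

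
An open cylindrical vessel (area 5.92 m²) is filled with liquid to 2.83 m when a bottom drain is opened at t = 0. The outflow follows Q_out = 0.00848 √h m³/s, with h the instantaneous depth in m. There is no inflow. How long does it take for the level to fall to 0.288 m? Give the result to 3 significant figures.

1600 s

Mass balance (ρ constant): A dh/dt = −0.00848 √h.
Separate and integrate: 2(√h − √h₀) = −(0.00848/A) t.
t = 2A(√h₀ − √h)/0.00848 = 2·5.92·(√2.83 − √0.288)/0.00848
  = 11.840 × (1.6823 − 0.53666) / 0.00848 = 1599.5 s.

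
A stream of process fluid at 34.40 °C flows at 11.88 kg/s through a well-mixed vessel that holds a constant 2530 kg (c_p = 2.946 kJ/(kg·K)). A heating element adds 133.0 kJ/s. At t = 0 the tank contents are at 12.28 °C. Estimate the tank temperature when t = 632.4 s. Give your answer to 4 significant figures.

Unsteady energy balance on the tank contents: M c_p dT/dt = ṁ c_p (T_in − T) + 133.0.
τ = M/ṁ = 212.963 s; T_ss = T_in + Q̇/(ṁ c_p) = 34.40 + 133.0/(11.88·2.946) = 38.2002 °C.
T approaches T_ss exponentially: T(t) = T_ss + (T₀ − T_ss) e^(−t/τ).
T(632.4) = 38.2002 + (-25.9202)·e^(−632.4/212.963) = 38.2002 + (-25.9202)·0.0513274 = 36.8698 °C.

36.87 °C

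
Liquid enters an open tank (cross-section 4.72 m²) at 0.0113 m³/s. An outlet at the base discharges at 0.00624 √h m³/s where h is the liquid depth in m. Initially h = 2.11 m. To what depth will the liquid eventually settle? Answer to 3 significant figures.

Level balance: A dh/dt = 0.0113 − 0.00624 √h. Setting dh/dt = 0:
Q_in = 0.00624 √h_ss ⇒ √h_ss = 0.0113/0.00624 = 1.8109.
h_ss = 1.8109² = 3.2793 m. (Since h₀ = 2.11 m < h_ss, the level will rise toward this value.)

3.28 m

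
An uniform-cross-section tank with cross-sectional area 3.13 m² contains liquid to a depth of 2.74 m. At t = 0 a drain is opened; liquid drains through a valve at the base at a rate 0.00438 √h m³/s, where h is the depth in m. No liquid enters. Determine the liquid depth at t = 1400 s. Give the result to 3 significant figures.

With no inflow, A dh/dt = −0.00438 √h.
This is separable: 2 d(√h)/dt = −0.00438/A, so √h = √h₀ − (0.00438/(2A)) t.
√h = √2.74 − 0.00438·1400/(2·3.13) = 1.6553 − 0.97955 = 0.67574.
h = 0.67574² = 0.45663 m.

0.457 m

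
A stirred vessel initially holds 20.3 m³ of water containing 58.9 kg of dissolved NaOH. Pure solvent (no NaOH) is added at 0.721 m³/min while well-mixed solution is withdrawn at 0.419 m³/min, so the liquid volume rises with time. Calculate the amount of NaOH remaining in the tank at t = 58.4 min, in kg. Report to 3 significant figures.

Let m(t) be the amount of NaOH. Volume: V(t) = V₀ + (Q_in − Q_out) t = 20.3 + 0.30200 t; V(58.4) = 37.937 m³.
No NaOH enters, so dm/dt = −Q_out · (m/V).
dm/m = −Q_out dt/(V₀ + 0.30200 t); integrating gives ln(m/m₀) = −(Q_out/(Q_in−Q_out)) ln(V/V₀).
m = m₀ (V₀/V)^(Q_out/(Q_in−Q_out)) = 58.9 × (20.3/37.937)^(1.3874) = 24.737 kg.

24.7 kg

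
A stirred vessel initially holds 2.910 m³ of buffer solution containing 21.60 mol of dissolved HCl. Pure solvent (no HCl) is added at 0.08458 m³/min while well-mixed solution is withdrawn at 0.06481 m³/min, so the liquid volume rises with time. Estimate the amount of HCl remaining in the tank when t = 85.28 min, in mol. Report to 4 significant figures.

Let m(t) be the amount of HCl. Volume: V(t) = V₀ + (Q_in − Q_out) t = 2.910 + 0.0197700 t; V(85.28) = 4.59599 m³.
Solute balance: dm/dt = 0 − Q_out C = −Q_out m/V(t).
Separate: dm/m = −Q_out dt/V(t) ⇒ ln(m/m₀) = −(Q_out/(Q_in−Q_out)) ln(V/V₀).
m = m₀ (V₀/V)^(Q_out/(Q_in−Q_out)) = 21.60 × (2.910/4.59599)^(3.27820) = 4.82812 mol.

4.828 mol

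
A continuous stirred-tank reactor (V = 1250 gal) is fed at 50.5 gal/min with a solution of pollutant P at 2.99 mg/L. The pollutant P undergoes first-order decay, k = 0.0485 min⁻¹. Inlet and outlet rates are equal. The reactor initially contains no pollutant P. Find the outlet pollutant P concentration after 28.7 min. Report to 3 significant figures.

1.25 mg/L

Species balance: V dC/dt = Q C_in − Q C − k V C.
This is linear with rate a = Q/V + k = 0.088900 min⁻¹.
C_ss = Q C_in/(Q + kV) = 1.3588 mg/L; C(t) = C_ss + (C₀ − C_ss) e^(−a t).
C(28.7) = 1.3588 + (-1.3588)·e^(−0.088900·28.7) = 1.3588 + (-1.3588)·0.077970 = 1.2528 mg/L.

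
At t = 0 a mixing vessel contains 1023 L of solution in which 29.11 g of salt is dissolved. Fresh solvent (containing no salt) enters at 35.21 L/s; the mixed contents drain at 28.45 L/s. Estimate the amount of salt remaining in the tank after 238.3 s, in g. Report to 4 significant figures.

0.5438 g

Total volume: dV/dt = Q_in − Q_out = 6.76000 L/s, so V(t) = 1023 + 6.76000 t and V(238.3) = 2633.91 L.
No salt enters, so dm/dt = −Q_out · (m/V).
Separate: dm/m = −Q_out dt/V(t) ⇒ ln(m/m₀) = −(Q_out/(Q_in−Q_out)) ln(V/V₀).
m = m₀ (V₀/V)^(Q_out/(Q_in−Q_out)) = 29.11 × (1023/2633.91)^(4.20858) = 0.543843 g.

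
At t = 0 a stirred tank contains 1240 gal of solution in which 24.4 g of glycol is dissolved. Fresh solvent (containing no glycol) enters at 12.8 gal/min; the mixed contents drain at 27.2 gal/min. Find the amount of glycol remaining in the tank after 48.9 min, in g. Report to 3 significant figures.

Total volume: dV/dt = Q_in − Q_out = -14.400 gal/min, so V(t) = 1240 − 14.400 t and V(48.9) = 535.84 gal.
No glycol enters, so dm/dt = −Q_out · (m/V).
dm/m = −Q_out dt/(V₀ − 14.400 t); integrating gives ln(m/m₀) = −(Q_out/(Q_in−Q_out)) ln(V/V₀).
m = m₀ (V₀/V)^(Q_out/(Q_in−Q_out)) = 24.4 × (1240/535.84)^(-1.8889) = 5.0015 g.

5.00 g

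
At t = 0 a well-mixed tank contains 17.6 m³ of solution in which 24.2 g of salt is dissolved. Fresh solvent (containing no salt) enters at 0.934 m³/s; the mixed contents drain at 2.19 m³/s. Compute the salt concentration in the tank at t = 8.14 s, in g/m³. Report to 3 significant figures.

0.720 g/m³

Let m(t) be the amount of salt. Volume: V(t) = V₀ + (Q_in − Q_out) t = 17.6 − 1.2560 t; V(8.14) = 7.3762 m³.
Species balance (pure solvent in): dm/dt = −Q_out · m/V(t).
Separate: dm/m = −Q_out dt/V(t) ⇒ ln(m/m₀) = −(Q_out/(Q_in−Q_out)) ln(V/V₀).
m = m₀ (V₀/V)^(Q_out/(Q_in−Q_out)) = 24.2 × (17.6/7.3762)^(-1.7436) = 5.3122 g.
C = m/V = 5.3122/7.3762 = 0.72019 g/m³.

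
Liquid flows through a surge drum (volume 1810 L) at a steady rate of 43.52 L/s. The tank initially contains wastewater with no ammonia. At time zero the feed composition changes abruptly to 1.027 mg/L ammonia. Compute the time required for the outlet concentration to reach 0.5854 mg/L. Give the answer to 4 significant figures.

35.10 s

Transient balance on the dissolved component: V dC/dt = Q(C_in − C), so τ = V/Q = 41.5901 s.
C(t) = C_in + (C₀ − C_in) e^(−t/τ). Set C = 0.5854 and solve for t:
e^(−t/τ) = (C − C_in)/(C₀ − C_in) = (0.5854 − 1.027)/(0 − 1.027) = 0.429990
t = −τ ln(…) = 41.5901 × 0.843993 = 35.1017 s.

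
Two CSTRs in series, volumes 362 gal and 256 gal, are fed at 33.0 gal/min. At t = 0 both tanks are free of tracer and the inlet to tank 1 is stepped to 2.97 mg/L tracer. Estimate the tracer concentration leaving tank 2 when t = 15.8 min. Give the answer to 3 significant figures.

Species balance on tank i: dCᵢ/dt = (Cᵢ₋₁ − Cᵢ)/τᵢ with τᵢ = Vᵢ/Q.
τ₁ = 362/33.0 = 10.970 min; τ₂ = 256/33.0 = 7.7576 min.
Tank 1: C₁ = C_in(1 − e^(−t/τ₁)). Tank 2 (τ₁ ≠ τ₂): C₂ = C_in[1 − (τ₁ e^(−t/τ₁) − τ₂ e^(−t/τ₂))/(τ₁ − τ₂)].
At t = 15.8: e^(−t/τ₁) = 0.23685, e^(−t/τ₂) = 0.13046.
C₂ = 2.97·[1 − (10.970·0.23685 − 7.7576·0.13046)/(3.2121)] = 2.97·0.50620 = 1.5034 mg/L.

1.50 mg/L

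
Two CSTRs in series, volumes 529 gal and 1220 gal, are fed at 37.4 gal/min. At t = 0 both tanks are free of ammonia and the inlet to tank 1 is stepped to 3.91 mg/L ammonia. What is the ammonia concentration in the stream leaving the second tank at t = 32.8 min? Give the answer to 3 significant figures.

Species balance on tank i: dCᵢ/dt = (Cᵢ₋₁ − Cᵢ)/τᵢ with τᵢ = Vᵢ/Q.
τ₁ = 529/37.4 = 14.144 min; τ₂ = 1220/37.4 = 32.620 min.
Tank 1: C₁ = C_in(1 − e^(−t/τ₁)). Tank 2 (τ₁ ≠ τ₂): C₂ = C_in[1 − (τ₁ e^(−t/τ₁) − τ₂ e^(−t/τ₂))/(τ₁ − τ₂)].
At t = 32.8: e^(−t/τ₁) = 0.098378, e^(−t/τ₂) = 0.36586.
C₂ = 3.91·[1 − (14.144·0.098378 − 32.620·0.36586)/(-18.476)] = 3.91·0.42937 = 1.6788 mg/L.

1.68 mg/L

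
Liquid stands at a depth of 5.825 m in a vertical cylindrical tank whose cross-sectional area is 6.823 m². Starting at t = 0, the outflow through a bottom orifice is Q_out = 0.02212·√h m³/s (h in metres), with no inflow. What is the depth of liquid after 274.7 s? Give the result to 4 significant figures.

Volume balance on the tank: A dh/dt = −0.02212 √h.
Separate and integrate: 2(√h − √h₀) = −(0.02212/A) t.
√h = √5.825 − 0.02212·274.7/(2·6.823) = 2.41350 − 0.445285 = 1.96822.
h = 1.96822² = 3.87388 m.

3.874 m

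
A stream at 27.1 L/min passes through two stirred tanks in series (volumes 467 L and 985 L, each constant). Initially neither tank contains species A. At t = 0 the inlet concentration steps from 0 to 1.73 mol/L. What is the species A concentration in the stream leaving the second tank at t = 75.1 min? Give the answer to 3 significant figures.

1.33 mol/L

Species balance on tank i: dCᵢ/dt = (Cᵢ₋₁ − Cᵢ)/τᵢ with τᵢ = Vᵢ/Q.
τ₁ = 467/27.1 = 17.232 min; τ₂ = 985/27.1 = 36.347 min.
Tank 1: C₁ = C_in(1 − e^(−t/τ₁)). Tank 2 (τ₁ ≠ τ₂): C₂ = C_in[1 − (τ₁ e^(−t/τ₁) − τ₂ e^(−t/τ₂))/(τ₁ − τ₂)].
At t = 75.1: e^(−t/τ₁) = 0.012803, e^(−t/τ₂) = 0.12667.
C₂ = 1.73·[1 − (17.232·0.012803 − 36.347·0.12667)/(-19.114)] = 1.73·0.77068 = 1.3333 mol/L.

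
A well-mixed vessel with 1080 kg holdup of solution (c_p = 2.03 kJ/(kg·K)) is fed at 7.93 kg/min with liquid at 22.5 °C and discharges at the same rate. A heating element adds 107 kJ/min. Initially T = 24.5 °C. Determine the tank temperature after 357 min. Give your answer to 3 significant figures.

28.8 °C

M c_p dT/dt = ṁ c_p (T_in − T) + Q̇.
τ = M/ṁ = 136.19 min; T_ss = T_in + Q̇/(ṁ c_p) = 22.5 + 107/(7.93·2.03) = 29.147 °C.
T approaches T_ss exponentially: T(t) = T_ss + (T₀ − T_ss) e^(−t/τ).
T(357) = 29.147 + (-4.6468)·e^(−357/136.19) = 29.147 + (-4.6468)·0.072708 = 28.809 °C.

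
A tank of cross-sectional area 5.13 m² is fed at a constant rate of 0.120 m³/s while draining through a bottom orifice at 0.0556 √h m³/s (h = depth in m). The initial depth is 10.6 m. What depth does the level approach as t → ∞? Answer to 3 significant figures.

4.66 m

A dh/dt = Q_in − 0.0556 √h. Steady state requires inflow = outflow:
Q_in = 0.0556 √h_ss ⇒ √h_ss = 0.120/0.0556 = 2.1583.
h_ss = 2.1583² = 4.6581 m. (Since h₀ = 10.6 m > h_ss, the level will fall toward this value.)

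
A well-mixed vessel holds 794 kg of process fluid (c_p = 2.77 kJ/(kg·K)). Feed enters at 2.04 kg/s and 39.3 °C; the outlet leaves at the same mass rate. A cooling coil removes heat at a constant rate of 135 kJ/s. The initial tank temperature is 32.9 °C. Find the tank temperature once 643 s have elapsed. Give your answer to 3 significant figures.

Energy balance: M c_p dT/dt = ṁ c_p (T_in − T) − 135.
τ = M/ṁ = 389.22 s; T_ss = T_in − Q̇/(ṁ c_p) = 39.3 − 135/(2.04·2.77) = 15.410 °C.
Solution: T(t) = T_ss + (T₀ − T_ss) e^(−t/τ).
T(643) = 15.410 + (17.490)·e^(−643/389.22) = 15.410 + (17.490)·0.19166 = 18.762 °C.

18.8 °C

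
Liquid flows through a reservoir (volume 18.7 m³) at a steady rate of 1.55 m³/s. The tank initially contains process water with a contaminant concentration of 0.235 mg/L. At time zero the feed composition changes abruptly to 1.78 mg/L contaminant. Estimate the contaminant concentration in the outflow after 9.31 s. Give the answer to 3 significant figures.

Species balance on the tank: V dC/dt = Q(C_in − C).
Time constant τ = V/Q = 18.7/1.55 = 12.065 s.
This is linear first-order; C(t) = C_in + (C₀ − C_in) e^(−t/τ).
C(9.31) = 1.78 + (0.235 − 1.78)·e^(−9.31/12.065) = 1.78 + (-1.5450)·0.46223 = 1.0658 mg/L.

1.07 mg/L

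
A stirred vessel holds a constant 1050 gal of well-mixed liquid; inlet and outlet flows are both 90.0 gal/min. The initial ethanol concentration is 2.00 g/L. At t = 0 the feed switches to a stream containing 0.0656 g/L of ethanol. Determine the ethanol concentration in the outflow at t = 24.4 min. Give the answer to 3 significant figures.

Transient balance on the dissolved component: V dC/dt = Q(C_in − C).
So dC/dt = (C_in − C)/τ with τ = V/Q = 1050/90.0 = 11.667 min.
Integrating: C(t) = C_in + (C₀ − C_in) e^(−t/τ).
C(24.4) = 0.0656 + (2.00 − 0.0656)·e^(−24.4/11.667) = 0.0656 + (1.9344)·0.12351 = 0.30452 g/L.

0.305 g/L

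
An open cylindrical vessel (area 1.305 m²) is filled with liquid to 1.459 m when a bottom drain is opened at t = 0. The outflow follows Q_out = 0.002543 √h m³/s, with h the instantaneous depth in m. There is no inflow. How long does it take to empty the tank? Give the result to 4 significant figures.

1240 s

A dh/dt = −Q_out = −0.002543 √h.
Separate and integrate: 2(√h − √h₀) = −(0.002543/A) t.
Tank is empty when √h = 0: t_empty = 2A√h₀/0.002543.
t_empty = 2·1.305·√1.459/0.002543 = 2.61000·1.20789/0.002543 = 1239.71 s.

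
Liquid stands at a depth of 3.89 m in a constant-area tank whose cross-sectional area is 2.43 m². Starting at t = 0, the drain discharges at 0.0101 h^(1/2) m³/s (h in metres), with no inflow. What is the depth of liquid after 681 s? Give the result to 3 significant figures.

0.310 m

A dh/dt = −Q_out = −0.0101 √h.
Separate and integrate: 2(√h − √h₀) = −(0.0101/A) t.
√h = √3.89 − 0.0101·681/(2·2.43) = 1.9723 − 1.4152 = 0.55706.
h = 0.55706² = 0.31032 m.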